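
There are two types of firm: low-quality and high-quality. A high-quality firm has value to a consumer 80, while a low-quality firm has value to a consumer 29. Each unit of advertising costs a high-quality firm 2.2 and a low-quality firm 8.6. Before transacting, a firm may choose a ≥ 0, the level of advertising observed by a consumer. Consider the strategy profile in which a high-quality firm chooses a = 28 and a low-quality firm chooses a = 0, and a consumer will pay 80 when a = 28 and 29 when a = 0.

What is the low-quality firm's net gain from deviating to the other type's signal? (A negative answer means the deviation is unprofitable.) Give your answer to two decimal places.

-189.80

Playing a = 0 the low-quality firm receives 29.
Deviating to a = 28 brings payment 80 at cost 8.6 × 28 = 240.8, netting -160.8.
Gain from deviating: -160.8 − 29 = -189.80.
The gain is negative, so the low-quality type's incentive-compatibility constraint is satisfied.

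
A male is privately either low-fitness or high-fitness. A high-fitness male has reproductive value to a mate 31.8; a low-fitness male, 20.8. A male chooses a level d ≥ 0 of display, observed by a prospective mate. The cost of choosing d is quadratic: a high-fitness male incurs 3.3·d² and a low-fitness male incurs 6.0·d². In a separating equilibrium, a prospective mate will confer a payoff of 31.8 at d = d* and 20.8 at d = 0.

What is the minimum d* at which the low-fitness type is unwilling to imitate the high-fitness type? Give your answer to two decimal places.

The low-fitness type at d = 0 receives 20.8; imitating at d* yields 31.8 − 6.0·d*².
Indifference: 20.8 = 31.8 − 6.0·d*², so d*² = (31.8 − 20.8) / 6.0 ≈ 1.8333.
d* = √1.8333 ≈ 1.35.

1.35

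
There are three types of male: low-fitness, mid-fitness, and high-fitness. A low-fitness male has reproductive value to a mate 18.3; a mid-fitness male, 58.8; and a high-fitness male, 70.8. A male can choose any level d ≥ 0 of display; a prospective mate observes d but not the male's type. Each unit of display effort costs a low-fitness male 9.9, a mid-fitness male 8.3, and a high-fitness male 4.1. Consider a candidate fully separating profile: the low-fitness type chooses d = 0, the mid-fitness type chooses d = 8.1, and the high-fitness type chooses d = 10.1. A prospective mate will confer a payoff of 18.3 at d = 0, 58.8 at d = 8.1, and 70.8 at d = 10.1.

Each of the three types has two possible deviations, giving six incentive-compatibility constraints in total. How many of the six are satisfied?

High-fitness (own payoff 70.8 − 4.1×10.1 = 29.39): to d=0 gives 18.3 → no gain ✓; to d=8.1 gives 58.8 − 4.1×8.1 = 25.59 → no gain ✓.
Low-fitness (own payoff 18.3): to d=8.1 gives 58.8 − 9.9×8.1 = -21.39 → no gain ✓; to d=10.1 gives 70.8 − 9.9×10.1 = -29.19 → no gain ✓.
Mid-fitness (own payoff 58.8 − 8.3×8.1 = -8.43): to d=0 gives 18.3 → profitable ✗; to d=10.1 gives 70.8 − 8.3×10.1 = -13.03 → no gain ✓.
5 of the 6 constraints hold; not an equilibrium.

5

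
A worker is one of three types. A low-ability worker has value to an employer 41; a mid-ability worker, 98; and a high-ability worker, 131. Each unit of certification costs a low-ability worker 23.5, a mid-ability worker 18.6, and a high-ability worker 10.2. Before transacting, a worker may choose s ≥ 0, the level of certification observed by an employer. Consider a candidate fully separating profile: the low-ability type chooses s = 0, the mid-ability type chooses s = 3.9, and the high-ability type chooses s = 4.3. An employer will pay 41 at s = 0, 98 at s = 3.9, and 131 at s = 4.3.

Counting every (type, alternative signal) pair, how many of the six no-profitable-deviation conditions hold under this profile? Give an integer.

4

Low-ability (own payoff 41): to s=3.9 gives 98 − 23.5×3.9 = 6.35 → no gain ✓; to s=4.3 gives 131 − 23.5×4.3 = 29.95 → no gain ✓.
Mid-ability (own payoff 98 − 18.6×3.9 = 25.46): to s=0 gives 41 → profitable ✗; to s=4.3 gives 131 − 18.6×4.3 = 51.02 → profitable ✗.
High-ability (own payoff 131 − 10.2×4.3 = 87.14): to s=0 gives 41 → no gain ✓; to s=3.9 gives 98 − 10.2×3.9 = 58.22 → no gain ✓.
4 of the 6 constraints hold; not an equilibrium.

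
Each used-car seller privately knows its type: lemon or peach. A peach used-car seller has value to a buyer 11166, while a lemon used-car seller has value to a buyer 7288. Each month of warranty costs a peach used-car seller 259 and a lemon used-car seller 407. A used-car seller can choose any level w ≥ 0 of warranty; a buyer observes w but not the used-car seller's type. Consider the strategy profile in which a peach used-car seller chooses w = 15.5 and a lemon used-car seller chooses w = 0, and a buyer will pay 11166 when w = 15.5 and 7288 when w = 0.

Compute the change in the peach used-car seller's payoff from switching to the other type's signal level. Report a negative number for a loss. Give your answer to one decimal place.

136.5

Playing w = 15.5 the peach used-car seller receives 11166 − 259 × 15.5 = 7151.5.
Deviating to w = 0 yields 7288 instead.
Gain from deviating: 7288 − 7151.5 = 136.5.
The gain is positive, so the peach type's incentive-compatibility constraint is violated — this profile is not a separating equilibrium.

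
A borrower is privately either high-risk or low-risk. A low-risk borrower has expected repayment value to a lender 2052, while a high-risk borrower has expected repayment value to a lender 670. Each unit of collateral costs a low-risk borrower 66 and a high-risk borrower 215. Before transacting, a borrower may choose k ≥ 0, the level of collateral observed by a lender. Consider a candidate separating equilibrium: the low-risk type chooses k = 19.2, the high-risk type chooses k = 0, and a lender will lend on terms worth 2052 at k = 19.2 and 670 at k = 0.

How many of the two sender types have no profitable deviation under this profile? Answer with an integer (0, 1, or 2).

2

Low-risk type: signal → 2052 − 66 × 19.2 = 784.8; deviate to 0 → 670. IC holds (784.8 ≥ 670).
High-risk type: stay at 0 → 670; mimic → 2052 − 215 × 19.2 = -2076. IC holds (670 ≥ -2076).
2 of 2 constraints hold, so this is a separating equilibrium.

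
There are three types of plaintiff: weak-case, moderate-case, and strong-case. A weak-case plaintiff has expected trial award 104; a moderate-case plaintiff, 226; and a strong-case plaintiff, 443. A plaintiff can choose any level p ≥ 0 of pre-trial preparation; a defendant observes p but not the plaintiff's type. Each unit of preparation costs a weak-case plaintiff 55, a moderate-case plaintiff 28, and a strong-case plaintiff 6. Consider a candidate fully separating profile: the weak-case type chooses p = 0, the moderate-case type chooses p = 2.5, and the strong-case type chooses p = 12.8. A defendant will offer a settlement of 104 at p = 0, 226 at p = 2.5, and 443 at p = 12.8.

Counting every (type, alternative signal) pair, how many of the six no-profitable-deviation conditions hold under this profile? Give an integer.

6

Weak-case (own payoff 104): to p=2.5 gives 226 − 55×2.5 = 88.5 → no gain ✓; to p=12.8 gives 443 − 55×12.8 = -261 → no gain ✓.
Strong-case (own payoff 443 − 6×12.8 = 366.2): to p=0 gives 104 → no gain ✓; to p=2.5 gives 226 − 6×2.5 = 211 → no gain ✓.
Moderate-case (own payoff 226 − 28×2.5 = 156): to p=0 gives 104 → no gain ✓; to p=12.8 gives 443 − 28×12.8 = 84.6 → no gain ✓.
6 of the 6 constraints hold; this profile is a separating equilibrium.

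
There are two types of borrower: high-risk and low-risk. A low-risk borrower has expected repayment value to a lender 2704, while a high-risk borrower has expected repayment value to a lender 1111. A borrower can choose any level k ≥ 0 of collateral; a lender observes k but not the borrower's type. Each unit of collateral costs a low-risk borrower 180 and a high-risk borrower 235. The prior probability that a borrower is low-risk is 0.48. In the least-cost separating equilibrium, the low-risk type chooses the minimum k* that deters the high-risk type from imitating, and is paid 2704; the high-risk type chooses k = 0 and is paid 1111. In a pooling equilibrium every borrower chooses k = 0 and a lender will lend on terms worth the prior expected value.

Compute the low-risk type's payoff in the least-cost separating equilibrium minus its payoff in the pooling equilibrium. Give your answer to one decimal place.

-391.8

Least-cost separating signal: k* solves 1111 = 2704 − 235·k*, so k* = (2704 − 1111)/235 ≈ 6.7787.
Low-risk type's separating payoff: 2704 − 180 × k* = 2704 − 180 × (2704 − 1111)/235 = 2704 − 286740/235 ≈ 1483.830.
Pooling payoff: 0.48 × 2704 + 0.52 × 1111 = 1875.64.
Difference: 1483.830 − 1875.64 = -391.81, i.e. -391.8 to one decimal place.
The low-risk type would prefer the pooling outcome.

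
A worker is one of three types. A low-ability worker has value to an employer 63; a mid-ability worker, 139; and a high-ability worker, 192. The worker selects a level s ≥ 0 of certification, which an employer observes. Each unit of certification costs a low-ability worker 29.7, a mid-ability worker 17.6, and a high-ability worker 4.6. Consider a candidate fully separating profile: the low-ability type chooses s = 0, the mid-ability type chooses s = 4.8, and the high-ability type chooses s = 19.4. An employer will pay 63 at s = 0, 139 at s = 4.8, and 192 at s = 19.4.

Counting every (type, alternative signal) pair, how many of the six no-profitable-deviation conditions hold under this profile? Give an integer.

Low-ability (own payoff 63): to s=4.8 gives 139 − 29.7×4.8 = -3.56 → no gain ✓; to s=19.4 gives 192 − 29.7×19.4 = -384.18 → no gain ✓.
High-ability (own payoff 192 − 4.6×19.4 = 102.76): to s=0 gives 63 → no gain ✓; to s=4.8 gives 139 − 4.6×4.8 = 116.92 → profitable ✗.
Mid-ability (own payoff 139 − 17.6×4.8 = 54.52): to s=0 gives 63 → profitable ✗; to s=19.4 gives 192 − 17.6×19.4 = -149.44 → no gain ✓.
4 of the 6 constraints hold; not an equilibrium.

4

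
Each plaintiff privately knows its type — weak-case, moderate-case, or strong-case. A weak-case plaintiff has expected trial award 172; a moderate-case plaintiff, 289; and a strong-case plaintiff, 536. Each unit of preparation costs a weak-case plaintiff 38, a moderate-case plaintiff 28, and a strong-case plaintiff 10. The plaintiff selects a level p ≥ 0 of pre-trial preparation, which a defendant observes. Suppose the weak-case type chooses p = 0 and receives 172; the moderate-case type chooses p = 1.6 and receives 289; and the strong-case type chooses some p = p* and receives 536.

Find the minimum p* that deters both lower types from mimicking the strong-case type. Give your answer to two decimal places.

Weak-case type (on-path payoff 172) won't mimic when 172 ≥ 536 − 38·p*, i.e. p* ≥ 9.58.
Moderate-case type (on-path payoff 289 − 28×1.6 = 244.2) won't mimic when 244.2 ≥ 536 − 28·p*, i.e. p* ≥ 10.42.
Both must hold, so p* = max(9.58, 10.42) = 10.42. The moderate-case type's constraint binds.

10.42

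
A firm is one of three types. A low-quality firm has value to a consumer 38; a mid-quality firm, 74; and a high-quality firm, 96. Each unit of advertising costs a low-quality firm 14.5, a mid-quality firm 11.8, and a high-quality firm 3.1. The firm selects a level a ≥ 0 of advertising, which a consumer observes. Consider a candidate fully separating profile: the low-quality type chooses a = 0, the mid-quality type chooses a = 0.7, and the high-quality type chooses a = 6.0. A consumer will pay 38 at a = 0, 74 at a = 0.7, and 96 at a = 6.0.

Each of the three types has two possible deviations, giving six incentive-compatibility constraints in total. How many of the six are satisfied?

5

Low-quality (own payoff 38): to a=0.7 gives 74 − 14.5×0.7 = 63.85 → profitable ✗; to a=6.0 gives 96 − 14.5×6.0 = 9 → no gain ✓.
Mid-quality (own payoff 74 − 11.8×0.7 = 65.74): to a=0 gives 38 → no gain ✓; to a=6.0 gives 96 − 11.8×6.0 = 25.2 → no gain ✓.
High-quality (own payoff 96 − 3.1×6.0 = 77.4): to a=0 gives 38 → no gain ✓; to a=0.7 gives 74 − 3.1×0.7 = 71.83 → no gain ✓.
5 of the 6 constraints hold; not an equilibrium.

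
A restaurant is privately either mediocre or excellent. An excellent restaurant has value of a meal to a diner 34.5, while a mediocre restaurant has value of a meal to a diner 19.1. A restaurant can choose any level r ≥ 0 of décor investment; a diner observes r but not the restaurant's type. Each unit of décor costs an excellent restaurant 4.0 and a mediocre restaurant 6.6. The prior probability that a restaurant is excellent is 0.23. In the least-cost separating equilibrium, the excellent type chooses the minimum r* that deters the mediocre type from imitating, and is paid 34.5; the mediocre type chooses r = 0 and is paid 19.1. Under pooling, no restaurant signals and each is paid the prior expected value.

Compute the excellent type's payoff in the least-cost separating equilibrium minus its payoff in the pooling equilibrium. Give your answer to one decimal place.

Least-cost separating signal: r* solves 19.1 = 34.5 − 6.6·r*, so r* = (34.5 − 19.1)/6.6 ≈ 2.3333.
Excellent type's separating payoff: 34.5 − 4.0 × r* = 34.5 − 4.0 × (34.5 − 19.1)/6.6 = 34.5 − 61.6/6.6 ≈ 25.167.
Pooling payoff: 0.23 × 34.5 + 0.77 × 19.1 = 22.642.
Difference: 25.167 − 22.642 = 2.525, i.e. 2.5 to one decimal place.
The excellent type prefers to separate.

2.5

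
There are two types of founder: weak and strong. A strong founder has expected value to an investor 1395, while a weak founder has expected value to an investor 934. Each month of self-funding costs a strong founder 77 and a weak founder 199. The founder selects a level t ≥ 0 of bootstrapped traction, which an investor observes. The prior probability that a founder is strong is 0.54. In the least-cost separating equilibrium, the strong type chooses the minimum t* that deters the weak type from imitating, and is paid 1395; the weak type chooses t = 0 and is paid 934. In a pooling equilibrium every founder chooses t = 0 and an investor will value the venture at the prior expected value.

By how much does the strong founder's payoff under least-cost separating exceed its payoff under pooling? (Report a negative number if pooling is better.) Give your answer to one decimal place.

Least-cost separating signal: t* solves 934 = 1395 − 199·t*, so t* = (1395 − 934)/199 ≈ 2.3166.
Strong type's separating payoff: 1395 − 77 × t* = 1395 − 77 × (1395 − 934)/199 = 1395 − 35497/199 ≈ 1216.623.
Pooling payoff: 0.54 × 1395 + 0.46 × 934 = 1182.94.
Difference: 1216.623 − 1182.94 = 33.683, i.e. 33.7 to one decimal place.
The strong type prefers to separate.

33.7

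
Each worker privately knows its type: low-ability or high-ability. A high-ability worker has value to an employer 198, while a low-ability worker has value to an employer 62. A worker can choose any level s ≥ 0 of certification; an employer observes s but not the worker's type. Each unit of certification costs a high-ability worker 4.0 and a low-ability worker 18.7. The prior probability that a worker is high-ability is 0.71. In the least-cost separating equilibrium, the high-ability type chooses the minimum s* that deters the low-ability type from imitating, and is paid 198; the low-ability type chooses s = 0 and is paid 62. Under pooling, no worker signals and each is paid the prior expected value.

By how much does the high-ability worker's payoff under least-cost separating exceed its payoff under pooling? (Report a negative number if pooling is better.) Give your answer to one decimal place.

10.3

Least-cost separating signal: s* solves 62 = 198 − 18.7·s*, so s* = (198 − 62)/18.7 ≈ 7.2727.
High-ability type's separating payoff: 198 − 4.0 × s* = 198 − 4.0 × (198 − 62)/18.7 = 198 − 544/18.7 ≈ 168.909.
Pooling payoff: 0.71 × 198 + 0.29 × 62 = 158.56.
Difference: 168.909 − 158.56 = 10.349, i.e. 10.3 to one decimal place.
The high-ability type prefers to separate.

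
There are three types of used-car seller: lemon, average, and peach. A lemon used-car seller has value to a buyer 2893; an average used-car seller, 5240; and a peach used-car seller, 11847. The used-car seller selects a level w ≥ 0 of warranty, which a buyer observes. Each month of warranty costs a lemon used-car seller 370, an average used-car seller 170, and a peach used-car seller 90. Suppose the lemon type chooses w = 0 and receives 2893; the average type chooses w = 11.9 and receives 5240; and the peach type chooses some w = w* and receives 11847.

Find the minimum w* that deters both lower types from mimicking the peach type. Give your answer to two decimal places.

Lemon type (on-path payoff 2893) won't mimic when 2893 ≥ 11847 − 370·w*, i.e. w* ≥ 24.20.
Average type (on-path payoff 5240 − 170×11.9 = 3217) won't mimic when 3217 ≥ 11847 − 170·w*, i.e. w* ≥ 50.76.
Both must hold, so w* = max(24.20, 50.76) = 50.76. The average type's constraint binds.

50.76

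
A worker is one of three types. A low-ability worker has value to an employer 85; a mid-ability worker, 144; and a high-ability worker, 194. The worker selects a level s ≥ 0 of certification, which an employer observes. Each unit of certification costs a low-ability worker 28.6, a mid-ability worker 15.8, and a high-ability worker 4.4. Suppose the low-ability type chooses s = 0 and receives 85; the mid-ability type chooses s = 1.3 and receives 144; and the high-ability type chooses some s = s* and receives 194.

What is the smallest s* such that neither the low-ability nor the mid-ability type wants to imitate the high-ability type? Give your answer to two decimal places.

Mid-ability type (on-path payoff 144 − 15.8×1.3 = 123.46) won't mimic when 123.46 ≥ 194 − 15.8·s*, i.e. s* ≥ 4.46.
Low-ability type (on-path payoff 85) won't mimic when 85 ≥ 194 − 28.6·s*, i.e. s* ≥ 3.81.
Both must hold, so s* = max(3.81, 4.46) = 4.46. The mid-ability type's constraint binds.

4.46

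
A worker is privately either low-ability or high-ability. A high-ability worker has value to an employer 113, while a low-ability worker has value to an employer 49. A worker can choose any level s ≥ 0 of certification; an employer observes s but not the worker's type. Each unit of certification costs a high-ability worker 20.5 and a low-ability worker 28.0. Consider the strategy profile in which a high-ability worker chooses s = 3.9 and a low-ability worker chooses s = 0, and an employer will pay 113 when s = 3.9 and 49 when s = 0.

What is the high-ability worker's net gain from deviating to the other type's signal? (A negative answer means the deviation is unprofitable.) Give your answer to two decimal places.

Playing s = 3.9 the high-ability worker receives 113 − 20.5 × 3.9 = 33.05.
Deviating to s = 0 yields 49 instead.
Gain from deviating: 49 − 33.05 = 15.95.
The gain is positive, so the high-ability type's incentive-compatibility constraint is violated — this profile is not a separating equilibrium.

15.95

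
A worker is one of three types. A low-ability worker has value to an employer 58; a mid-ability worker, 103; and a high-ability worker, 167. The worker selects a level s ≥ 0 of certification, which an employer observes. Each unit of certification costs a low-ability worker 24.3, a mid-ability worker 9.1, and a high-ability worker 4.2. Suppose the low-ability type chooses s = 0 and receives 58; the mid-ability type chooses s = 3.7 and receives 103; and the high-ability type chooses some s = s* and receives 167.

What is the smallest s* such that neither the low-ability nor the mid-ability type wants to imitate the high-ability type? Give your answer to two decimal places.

10.73

Low-ability type (on-path payoff 58) won't mimic when 58 ≥ 167 − 24.3·s*, i.e. s* ≥ 4.49.
Mid-ability type (on-path payoff 103 − 9.1×3.7 = 69.33) won't mimic when 69.33 ≥ 167 − 9.1·s*, i.e. s* ≥ 10.73.
Both must hold, so s* = max(4.49, 10.73) = 10.73. The mid-ability type's constraint binds.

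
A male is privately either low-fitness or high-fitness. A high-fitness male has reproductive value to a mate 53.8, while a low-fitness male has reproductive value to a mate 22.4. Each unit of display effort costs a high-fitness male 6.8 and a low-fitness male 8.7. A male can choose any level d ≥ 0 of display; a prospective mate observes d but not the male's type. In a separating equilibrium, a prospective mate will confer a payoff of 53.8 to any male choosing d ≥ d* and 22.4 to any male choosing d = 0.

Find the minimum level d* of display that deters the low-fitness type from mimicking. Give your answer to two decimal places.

A low-fitness male choosing d = 0 receives 22.4.
Imitating at d* instead would pay 53.8 at cost 8.7·d*, netting 53.8 − 8.7·d*.
Indifference: 22.4 = 53.8 − 8.7·d*, so d* = (53.8 − 22.4) / 8.7 ≈ 3.61.
At d* the low-fitness type's incentive constraint just binds; the high-fitness type strictly prefers d* since its per-unit cost is lower.

3.61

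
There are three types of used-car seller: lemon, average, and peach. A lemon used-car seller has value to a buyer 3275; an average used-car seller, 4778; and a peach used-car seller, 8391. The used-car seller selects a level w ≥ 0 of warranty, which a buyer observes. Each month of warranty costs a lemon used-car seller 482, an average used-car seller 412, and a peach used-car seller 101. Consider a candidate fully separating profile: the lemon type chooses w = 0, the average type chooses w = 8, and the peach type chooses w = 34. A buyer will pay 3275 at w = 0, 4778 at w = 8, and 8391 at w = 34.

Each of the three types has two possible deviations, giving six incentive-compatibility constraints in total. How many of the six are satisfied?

5

Lemon (own payoff 3275): to w=8 gives 4778 − 482×8 = 922 → no gain ✓; to w=34 gives 8391 − 482×34 = -7997 → no gain ✓.
Average (own payoff 4778 − 412×8 = 1482): to w=0 gives 3275 → profitable ✗; to w=34 gives 8391 − 412×34 = -5617 → no gain ✓.
Peach (own payoff 8391 − 101×34 = 4957): to w=0 gives 3275 → no gain ✓; to w=8 gives 4778 − 101×8 = 3970 → no gain ✓.
5 of the 6 constraints hold; not an equilibrium.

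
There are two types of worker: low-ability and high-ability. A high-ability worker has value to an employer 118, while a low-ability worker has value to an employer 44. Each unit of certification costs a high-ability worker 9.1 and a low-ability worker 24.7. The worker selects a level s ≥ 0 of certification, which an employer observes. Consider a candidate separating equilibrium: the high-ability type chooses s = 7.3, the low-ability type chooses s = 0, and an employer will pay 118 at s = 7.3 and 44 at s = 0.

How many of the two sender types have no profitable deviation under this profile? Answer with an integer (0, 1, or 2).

High-ability type: signal → 118 − 9.1 × 7.3 = 51.57; deviate to 0 → 44. IC holds (51.57 ≥ 44).
Low-ability type: stay at 0 → 44; mimic → 118 − 24.7 × 7.3 = -62.31. IC holds (44 ≥ -62.31).
2 of 2 constraints hold, so this is a separating equilibrium.

2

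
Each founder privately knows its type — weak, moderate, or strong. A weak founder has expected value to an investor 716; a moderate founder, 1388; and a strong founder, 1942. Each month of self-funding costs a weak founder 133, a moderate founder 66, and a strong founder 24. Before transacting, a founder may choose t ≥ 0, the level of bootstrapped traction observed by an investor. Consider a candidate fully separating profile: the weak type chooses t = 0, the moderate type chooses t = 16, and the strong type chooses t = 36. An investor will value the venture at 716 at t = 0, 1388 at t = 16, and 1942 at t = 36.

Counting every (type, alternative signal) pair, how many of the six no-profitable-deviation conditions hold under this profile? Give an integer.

5

Weak (own payoff 716): to t=16 gives 1388 − 133×16 = -740 → no gain ✓; to t=36 gives 1942 − 133×36 = -2846 → no gain ✓.
Strong (own payoff 1942 − 24×36 = 1078): to t=0 gives 716 → no gain ✓; to t=16 gives 1388 − 24×16 = 1004 → no gain ✓.
Moderate (own payoff 1388 − 66×16 = 332): to t=0 gives 716 → profitable ✗; to t=36 gives 1942 − 66×36 = -434 → no gain ✓.
5 of the 6 constraints hold; not an equilibrium.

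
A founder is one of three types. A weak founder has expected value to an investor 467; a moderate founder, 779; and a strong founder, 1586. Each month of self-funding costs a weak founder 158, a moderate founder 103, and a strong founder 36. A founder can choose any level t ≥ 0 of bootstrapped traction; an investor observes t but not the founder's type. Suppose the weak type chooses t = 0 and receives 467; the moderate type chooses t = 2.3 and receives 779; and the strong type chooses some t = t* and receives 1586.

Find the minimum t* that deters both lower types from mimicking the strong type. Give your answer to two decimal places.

Moderate type (on-path payoff 779 − 103×2.3 = 542.1) won't mimic when 542.1 ≥ 1586 − 103·t*, i.e. t* ≥ 10.13.
Weak type (on-path payoff 467) won't mimic when 467 ≥ 1586 − 158·t*, i.e. t* ≥ 7.08.
Both must hold, so t* = max(7.08, 10.13) = 10.13. The moderate type's constraint binds.

10.13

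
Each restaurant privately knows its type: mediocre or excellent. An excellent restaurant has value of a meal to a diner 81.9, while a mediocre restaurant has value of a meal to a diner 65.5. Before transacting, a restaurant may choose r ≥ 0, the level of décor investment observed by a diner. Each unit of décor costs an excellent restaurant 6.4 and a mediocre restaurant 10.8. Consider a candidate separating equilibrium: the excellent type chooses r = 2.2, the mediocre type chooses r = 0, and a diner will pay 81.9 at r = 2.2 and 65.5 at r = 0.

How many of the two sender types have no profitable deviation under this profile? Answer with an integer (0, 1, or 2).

Mediocre type: stay at 0 → 65.5; mimic → 81.9 − 10.8 × 2.2 = 58.14. IC holds (65.5 ≥ 58.14).
Excellent type: signal → 81.9 − 6.4 × 2.2 = 67.82; deviate to 0 → 65.5. IC holds (67.82 ≥ 65.5).
2 of 2 constraints hold, so this is a separating equilibrium.

2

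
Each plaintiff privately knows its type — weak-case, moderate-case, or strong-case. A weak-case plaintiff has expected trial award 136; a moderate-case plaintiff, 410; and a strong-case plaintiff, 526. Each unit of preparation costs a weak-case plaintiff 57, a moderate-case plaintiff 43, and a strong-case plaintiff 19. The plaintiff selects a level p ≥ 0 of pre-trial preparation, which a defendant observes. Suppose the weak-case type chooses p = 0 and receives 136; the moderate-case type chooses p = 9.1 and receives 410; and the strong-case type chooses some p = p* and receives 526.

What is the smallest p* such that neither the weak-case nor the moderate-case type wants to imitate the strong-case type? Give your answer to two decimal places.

11.80

Moderate-case type (on-path payoff 410 − 43×9.1 = 18.7) won't mimic when 18.7 ≥ 526 − 43·p*, i.e. p* ≥ 11.80.
Weak-case type (on-path payoff 136) won't mimic when 136 ≥ 526 − 57·p*, i.e. p* ≥ 6.84.
Both must hold, so p* = max(6.84, 11.80) = 11.80. The moderate-case type's constraint binds.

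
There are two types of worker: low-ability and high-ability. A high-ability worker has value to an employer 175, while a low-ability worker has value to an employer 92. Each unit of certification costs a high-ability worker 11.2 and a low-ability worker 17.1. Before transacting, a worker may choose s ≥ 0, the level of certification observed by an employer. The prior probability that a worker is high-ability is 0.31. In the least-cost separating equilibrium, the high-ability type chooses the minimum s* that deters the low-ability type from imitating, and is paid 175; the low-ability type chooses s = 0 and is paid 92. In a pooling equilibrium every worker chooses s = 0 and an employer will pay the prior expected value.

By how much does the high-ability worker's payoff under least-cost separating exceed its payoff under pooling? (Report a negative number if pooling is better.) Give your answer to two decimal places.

2.91

Least-cost separating signal: s* solves 92 = 175 − 17.1·s*, so s* = (175 − 92)/17.1 ≈ 4.8538.
High-ability type's separating payoff: 175 − 11.2 × s* = 175 − 11.2 × (175 − 92)/17.1 = 175 − 929.6/17.1 ≈ 120.6374.
Pooling payoff: 0.31 × 175 + 0.69 × 92 = 117.73.
Difference: 120.6374 − 117.73 = 2.9074, i.e. 2.91 to two decimal places.
The high-ability type prefers to separate.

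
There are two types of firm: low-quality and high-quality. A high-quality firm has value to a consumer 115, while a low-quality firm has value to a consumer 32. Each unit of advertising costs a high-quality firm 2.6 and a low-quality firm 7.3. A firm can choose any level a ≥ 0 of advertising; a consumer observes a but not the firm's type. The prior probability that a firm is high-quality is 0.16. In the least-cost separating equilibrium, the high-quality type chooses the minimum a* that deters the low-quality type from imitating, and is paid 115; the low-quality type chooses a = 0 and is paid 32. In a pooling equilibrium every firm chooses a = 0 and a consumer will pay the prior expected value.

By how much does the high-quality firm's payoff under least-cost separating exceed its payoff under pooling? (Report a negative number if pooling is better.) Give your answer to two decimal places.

Least-cost separating signal: a* solves 32 = 115 − 7.3·a*, so a* = (115 − 32)/7.3 ≈ 11.3699.
High-quality type's separating payoff: 115 − 2.6 × a* = 115 − 2.6 × (115 − 32)/7.3 = 115 − 215.8/7.3 ≈ 85.4384.
Pooling payoff: 0.16 × 115 + 0.84 × 32 = 45.28.
Difference: 85.4384 − 45.28 = 40.1584, i.e. 40.16 to two decimal places.
The high-quality type prefers to separate.

40.16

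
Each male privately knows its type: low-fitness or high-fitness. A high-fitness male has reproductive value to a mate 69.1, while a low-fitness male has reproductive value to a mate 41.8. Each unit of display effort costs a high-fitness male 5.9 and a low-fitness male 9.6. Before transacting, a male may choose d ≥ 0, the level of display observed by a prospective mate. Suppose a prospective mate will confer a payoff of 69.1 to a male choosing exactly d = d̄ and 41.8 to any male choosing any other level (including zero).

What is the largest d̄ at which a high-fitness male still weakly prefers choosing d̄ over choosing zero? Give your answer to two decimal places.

4.63

Choosing d̄ yields the high-fitness type 69.1 − 5.9·d̄; choosing zero yields 41.8.
The high-fitness type is indifferent at 69.1 − 5.9·d̄ = 41.8, i.e. d̄ = (69.1 − 41.8) / 5.9 ≈ 4.63.
For any d̄ above 4.63 the high-fitness type would rather pool at zero, so separation collapses.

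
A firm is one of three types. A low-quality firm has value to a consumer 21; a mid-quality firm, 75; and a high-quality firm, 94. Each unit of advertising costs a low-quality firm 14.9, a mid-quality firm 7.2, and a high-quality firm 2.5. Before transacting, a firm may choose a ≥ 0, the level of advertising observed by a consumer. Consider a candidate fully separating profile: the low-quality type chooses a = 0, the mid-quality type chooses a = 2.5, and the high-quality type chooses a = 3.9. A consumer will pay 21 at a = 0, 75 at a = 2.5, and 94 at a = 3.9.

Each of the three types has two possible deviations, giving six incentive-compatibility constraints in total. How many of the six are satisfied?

3

Mid-quality (own payoff 75 − 7.2×2.5 = 57): to a=0 gives 21 → no gain ✓; to a=3.9 gives 94 − 7.2×3.9 = 65.92 → profitable ✗.
High-quality (own payoff 94 − 2.5×3.9 = 84.25): to a=0 gives 21 → no gain ✓; to a=2.5 gives 75 − 2.5×2.5 = 68.75 → no gain ✓.
Low-quality (own payoff 21): to a=2.5 gives 75 − 14.9×2.5 = 37.75 → profitable ✗; to a=3.9 gives 94 − 14.9×3.9 = 35.89 → profitable ✗.
3 of the 6 constraints hold; not an equilibrium.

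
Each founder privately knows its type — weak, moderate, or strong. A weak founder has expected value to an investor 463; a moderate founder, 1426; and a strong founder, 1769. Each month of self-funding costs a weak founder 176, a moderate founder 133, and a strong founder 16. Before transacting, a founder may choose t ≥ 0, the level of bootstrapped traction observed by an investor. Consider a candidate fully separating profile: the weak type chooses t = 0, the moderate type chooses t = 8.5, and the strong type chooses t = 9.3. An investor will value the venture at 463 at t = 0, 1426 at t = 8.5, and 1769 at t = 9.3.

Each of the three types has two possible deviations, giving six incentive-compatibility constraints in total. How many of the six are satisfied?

Weak (own payoff 463): to t=8.5 gives 1426 − 176×8.5 = -70 → no gain ✓; to t=9.3 gives 1769 − 176×9.3 = 132.2 → no gain ✓.
Strong (own payoff 1769 − 16×9.3 = 1620.2): to t=0 gives 463 → no gain ✓; to t=8.5 gives 1426 − 16×8.5 = 1290 → no gain ✓.
Moderate (own payoff 1426 − 133×8.5 = 295.5): to t=0 gives 463 → profitable ✗; to t=9.3 gives 1769 − 133×9.3 = 532.1 → profitable ✗.
4 of the 6 constraints hold; not an equilibrium.

4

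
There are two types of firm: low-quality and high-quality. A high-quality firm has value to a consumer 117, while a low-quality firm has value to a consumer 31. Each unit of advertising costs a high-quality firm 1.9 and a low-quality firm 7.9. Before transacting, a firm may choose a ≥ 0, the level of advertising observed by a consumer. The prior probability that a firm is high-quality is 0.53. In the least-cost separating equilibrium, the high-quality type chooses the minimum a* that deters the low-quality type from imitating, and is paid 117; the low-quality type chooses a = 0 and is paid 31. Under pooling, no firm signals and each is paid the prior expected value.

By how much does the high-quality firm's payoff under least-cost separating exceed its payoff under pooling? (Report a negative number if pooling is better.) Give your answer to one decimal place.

19.7

Least-cost separating signal: a* solves 31 = 117 − 7.9·a*, so a* = (117 − 31)/7.9 ≈ 10.8861.
High-quality type's separating payoff: 117 − 1.9 × a* = 117 − 1.9 × (117 − 31)/7.9 = 117 − 163.4/7.9 ≈ 96.316.
Pooling payoff: 0.53 × 117 + 0.47 × 31 = 76.58.
Difference: 96.316 − 76.58 = 19.736, i.e. 19.7 to one decimal place.
The high-quality type prefers to separate.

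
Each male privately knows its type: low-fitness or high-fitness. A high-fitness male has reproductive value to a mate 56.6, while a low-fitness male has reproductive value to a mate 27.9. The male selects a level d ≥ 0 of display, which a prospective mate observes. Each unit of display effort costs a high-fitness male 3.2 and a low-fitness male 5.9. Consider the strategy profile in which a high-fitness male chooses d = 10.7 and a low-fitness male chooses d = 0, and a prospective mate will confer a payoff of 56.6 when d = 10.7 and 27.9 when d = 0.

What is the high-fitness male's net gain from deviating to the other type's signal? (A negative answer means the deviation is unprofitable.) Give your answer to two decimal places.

5.54

Playing d = 10.7 the high-fitness male receives 56.6 − 3.2 × 10.7 = 22.36.
Deviating to d = 0 yields 27.9 instead.
Gain from deviating: 27.9 − 22.36 = 5.54.
The gain is positive, so the high-fitness type's incentive-compatibility constraint is violated — this profile is not a separating equilibrium.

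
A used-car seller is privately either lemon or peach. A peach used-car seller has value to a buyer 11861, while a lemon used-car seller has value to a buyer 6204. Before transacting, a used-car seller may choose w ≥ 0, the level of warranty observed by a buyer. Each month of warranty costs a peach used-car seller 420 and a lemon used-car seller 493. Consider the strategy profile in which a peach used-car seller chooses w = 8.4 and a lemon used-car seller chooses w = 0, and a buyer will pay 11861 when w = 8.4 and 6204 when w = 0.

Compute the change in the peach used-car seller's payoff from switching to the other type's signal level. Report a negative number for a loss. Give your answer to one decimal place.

-2129.0

Playing w = 8.4 the peach used-car seller receives 11861 − 420 × 8.4 = 8333.
Deviating to w = 0 yields 6204 instead.
Gain from deviating: 6204 − 8333 = -2129.0.
The gain is negative, so the peach type's incentive-compatibility constraint is satisfied.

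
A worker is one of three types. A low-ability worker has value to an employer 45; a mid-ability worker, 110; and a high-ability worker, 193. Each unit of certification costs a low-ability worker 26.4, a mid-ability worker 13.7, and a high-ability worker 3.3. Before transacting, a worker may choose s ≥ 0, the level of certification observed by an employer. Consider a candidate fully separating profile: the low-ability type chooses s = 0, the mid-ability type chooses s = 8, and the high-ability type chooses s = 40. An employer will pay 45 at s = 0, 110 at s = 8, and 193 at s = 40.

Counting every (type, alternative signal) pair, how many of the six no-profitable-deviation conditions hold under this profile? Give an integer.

4

Mid-ability (own payoff 110 − 13.7×8 = 0.4): to s=0 gives 45 → profitable ✗; to s=40 gives 193 − 13.7×40 = -355 → no gain ✓.
Low-ability (own payoff 45): to s=8 gives 110 − 26.4×8 = -101.2 → no gain ✓; to s=40 gives 193 − 26.4×40 = -863 → no gain ✓.
High-ability (own payoff 193 − 3.3×40 = 61): to s=0 gives 45 → no gain ✓; to s=8 gives 110 − 3.3×8 = 83.6 → profitable ✗.
4 of the 6 constraints hold; not an equilibrium.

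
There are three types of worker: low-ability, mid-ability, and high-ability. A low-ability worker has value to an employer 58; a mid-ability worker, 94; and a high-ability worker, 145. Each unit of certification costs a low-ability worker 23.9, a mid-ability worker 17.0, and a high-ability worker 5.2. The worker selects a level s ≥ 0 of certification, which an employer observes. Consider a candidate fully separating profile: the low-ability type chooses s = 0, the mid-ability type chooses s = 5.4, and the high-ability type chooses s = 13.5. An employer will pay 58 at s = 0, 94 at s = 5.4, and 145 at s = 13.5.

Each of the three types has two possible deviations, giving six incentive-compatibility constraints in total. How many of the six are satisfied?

5

Mid-ability (own payoff 94 − 17.0×5.4 = 2.2): to s=0 gives 58 → profitable ✗; to s=13.5 gives 145 − 17.0×13.5 = -84.5 → no gain ✓.
High-ability (own payoff 145 − 5.2×13.5 = 74.8): to s=0 gives 58 → no gain ✓; to s=5.4 gives 94 − 5.2×5.4 = 65.92 → no gain ✓.
Low-ability (own payoff 58): to s=5.4 gives 94 − 23.9×5.4 = -35.06 → no gain ✓; to s=13.5 gives 145 − 23.9×13.5 = -177.65 → no gain ✓.
5 of the 6 constraints hold; not an equilibrium.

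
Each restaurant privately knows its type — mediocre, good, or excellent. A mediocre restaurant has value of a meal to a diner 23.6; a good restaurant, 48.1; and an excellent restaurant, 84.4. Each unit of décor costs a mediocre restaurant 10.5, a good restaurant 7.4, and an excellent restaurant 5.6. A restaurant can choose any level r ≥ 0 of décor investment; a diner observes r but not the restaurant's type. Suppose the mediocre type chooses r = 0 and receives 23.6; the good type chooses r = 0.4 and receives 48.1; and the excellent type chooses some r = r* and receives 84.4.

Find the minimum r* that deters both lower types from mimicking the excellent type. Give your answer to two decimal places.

Good type (on-path payoff 48.1 − 7.4×0.4 = 45.14) won't mimic when 45.14 ≥ 84.4 − 7.4·r*, i.e. r* ≥ 5.31.
Mediocre type (on-path payoff 23.6) won't mimic when 23.6 ≥ 84.4 − 10.5·r*, i.e. r* ≥ 5.79.
Both must hold, so r* = max(5.79, 5.31) = 5.79. The mediocre type's constraint binds.

5.79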